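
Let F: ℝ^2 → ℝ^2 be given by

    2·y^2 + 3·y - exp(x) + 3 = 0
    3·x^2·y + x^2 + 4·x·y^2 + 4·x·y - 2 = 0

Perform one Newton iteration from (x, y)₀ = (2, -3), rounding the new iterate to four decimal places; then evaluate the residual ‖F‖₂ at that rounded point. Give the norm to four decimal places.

1.9383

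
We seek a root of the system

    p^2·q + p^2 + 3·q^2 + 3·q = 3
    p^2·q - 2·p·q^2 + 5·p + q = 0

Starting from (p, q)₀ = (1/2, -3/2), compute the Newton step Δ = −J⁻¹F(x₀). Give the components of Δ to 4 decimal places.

(-1.6587, -0.0079)

At (1/2, -3/2): F = (-0.8750, -1.6250).
Jacobian J = [[2·p·q + 2·p, p^2 + 6·q + 3], [2·p·q - 2·q^2 + 5, p^2 - 4·p·q + 1]].
At the point, J = [[-0.5000, -5.7500], [-1.0000, 4.2500]] (det J = -7.8750).
Solving J·Δ = −F gives Δ = (-1.6587, -0.0079).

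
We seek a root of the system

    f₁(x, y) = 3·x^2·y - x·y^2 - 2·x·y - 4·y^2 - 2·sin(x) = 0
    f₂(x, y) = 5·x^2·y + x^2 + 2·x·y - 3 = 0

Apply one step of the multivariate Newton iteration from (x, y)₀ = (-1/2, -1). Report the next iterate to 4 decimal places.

At (-1/2, -1): F = (-4.291149, -3.0000).
Jacobian J = [[6·x·y - y^2 - 2·y - 2·cos(x), 3·x^2 - 2·x·y - 2·x - 8·y], [10·x·y + 2·x + 2·y, 5·x^2 + 2·x]].
At the point, J = [[2.244835, 8.7500], [2.0000, 0.2500]] (det J = -16.938791).
Solving J·Δ = −F gives Δ = (1.4864, 0.1091).
Then the next iterate is (x, y)₁ = (0.9864, -0.8909).

(0.9864, -0.8909)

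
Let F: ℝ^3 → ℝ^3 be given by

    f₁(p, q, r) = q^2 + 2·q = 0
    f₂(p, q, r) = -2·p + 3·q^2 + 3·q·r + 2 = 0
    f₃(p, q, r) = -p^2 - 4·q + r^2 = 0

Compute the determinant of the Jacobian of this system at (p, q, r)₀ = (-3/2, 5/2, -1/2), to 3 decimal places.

J = [[0, 2·q + 2, 0], [-2, 6·q + 3·r, 3·q], [-2·p, -4, 2·r]].
At the point, J = [[0.000, 7.000, 0.000], [-2.000, 13.500, 7.500], [3.000, -4.000, -1.000]].
det J = 143.500.

143.500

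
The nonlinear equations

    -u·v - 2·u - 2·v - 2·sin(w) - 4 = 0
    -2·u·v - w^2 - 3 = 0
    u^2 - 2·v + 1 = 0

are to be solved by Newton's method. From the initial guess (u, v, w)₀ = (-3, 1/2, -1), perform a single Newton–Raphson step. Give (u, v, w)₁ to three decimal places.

At (-3, 1/2, -1): F = (4.18294, -1.000, 9.000).
Jacobian J = [[-v - 2, -u - 2, -2·cos(w)], [-2·v, -2·u, -2·w], [2·u, -2, 0]].
At the point, J = [[-2.500, 1.000, -1.08060], [-1.000, 6.000, 2.000], [-6.000, -2.000, 0.000]] (det J = -63.06298).
Solving J·Δ = −F gives Δ = (1.442, 0.175, 0.697).
Then the next iterate is (u, v, w)₁ = (-1.558, 0.675, -0.303).

(-1.558, 0.675, -0.303)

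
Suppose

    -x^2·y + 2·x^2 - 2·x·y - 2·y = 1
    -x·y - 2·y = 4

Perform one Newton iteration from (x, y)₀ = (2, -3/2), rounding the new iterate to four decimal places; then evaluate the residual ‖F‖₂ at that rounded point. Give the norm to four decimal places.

At (2, -3/2): F = (22.0000, 2.0000).
Jacobian J = [[-2·x·y + 4·x - 2·y, -x^2 - 2·x - 2], [-y, -x - 2]].
At the point, J = [[17.0000, -10.0000], [1.5000, -4.0000]] (det J = -53.0000).
Solving J·Δ = −F gives Δ = (-1.2830, 0.0189).
Then the next iterate is (x, y)₁ = (0.7170, -1.4811).
Re-evaluating at (0.7170, -1.4811): F = (5.875693, 0.024149), so ‖F‖₂ = 5.8757.

5.8757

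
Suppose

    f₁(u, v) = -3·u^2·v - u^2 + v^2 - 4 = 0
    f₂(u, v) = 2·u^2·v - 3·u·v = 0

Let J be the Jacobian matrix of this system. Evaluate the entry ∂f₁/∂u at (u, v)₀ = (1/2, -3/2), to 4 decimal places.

∂f₁/∂u = -6·u·v - 2·u.
At (1/2, -3/2) this is 3.5000.

3.5000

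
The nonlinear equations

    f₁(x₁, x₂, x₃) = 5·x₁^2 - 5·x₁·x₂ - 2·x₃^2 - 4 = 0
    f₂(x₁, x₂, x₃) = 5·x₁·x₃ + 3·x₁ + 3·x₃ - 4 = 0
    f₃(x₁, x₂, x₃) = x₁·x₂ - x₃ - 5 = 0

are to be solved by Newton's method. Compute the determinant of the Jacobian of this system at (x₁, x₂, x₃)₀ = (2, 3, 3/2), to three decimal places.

-751.000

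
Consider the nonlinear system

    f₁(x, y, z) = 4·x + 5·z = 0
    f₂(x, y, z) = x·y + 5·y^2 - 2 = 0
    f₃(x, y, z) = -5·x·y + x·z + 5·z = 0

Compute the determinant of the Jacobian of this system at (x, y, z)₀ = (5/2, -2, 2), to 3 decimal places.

J = [[4, 0, 5], [y, x + 10·y, 0], [-5·y + z, -5·x, x + 5]].
At the point, J = [[4.000, 0.000, 5.000], [-2.000, -17.500, 0.000], [12.000, -12.500, 7.500]].
det J = 650.000.

650.000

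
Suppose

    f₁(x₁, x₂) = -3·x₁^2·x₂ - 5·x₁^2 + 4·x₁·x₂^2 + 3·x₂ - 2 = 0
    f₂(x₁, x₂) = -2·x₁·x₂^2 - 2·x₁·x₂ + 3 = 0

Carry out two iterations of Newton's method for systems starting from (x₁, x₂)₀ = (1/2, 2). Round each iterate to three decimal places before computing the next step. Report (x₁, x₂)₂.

(0.718, 1.031)

At (1/2, 2): F = (9.250, -3.000).
Jacobian J = [[-6·x₁·x₂ - 10·x₁ + 4·x₂^2, -3·x₁^2 + 8·x₁·x₂ + 3], [-2·x₂^2 - 2·x₂, -4·x₁·x₂ - 2·x₁]].
At the point, J = [[5.000, 10.250], [-12.000, -5.000]] (det J = 98.000).
Solving J·Δ = −F gives Δ = (0.158, -0.980).
Then the next iterate is (x₁, x₂)₁ = (0.658, 1.020).
Round to (0.658, 1.020) and repeat: F = (0.30864, 0.28851), J = [[-6.44536, 7.07039], [-4.12080, -4.00064]].
Δ = (0.060, 0.011), so (x₁, x₂)₂ = (0.718, 1.031).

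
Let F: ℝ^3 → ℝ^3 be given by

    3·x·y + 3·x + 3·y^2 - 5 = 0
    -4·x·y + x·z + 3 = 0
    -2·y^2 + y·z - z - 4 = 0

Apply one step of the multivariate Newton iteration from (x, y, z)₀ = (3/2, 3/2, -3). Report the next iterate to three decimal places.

(1.465, 0.556, 0.016)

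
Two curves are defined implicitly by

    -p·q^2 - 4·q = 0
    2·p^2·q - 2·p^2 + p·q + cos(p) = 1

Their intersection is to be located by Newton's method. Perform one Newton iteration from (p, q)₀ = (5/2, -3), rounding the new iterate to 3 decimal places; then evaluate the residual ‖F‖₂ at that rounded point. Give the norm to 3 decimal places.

At (5/2, -3): F = (-10.500, -59.30114).
Jacobian J = [[-q^2, -2·p·q - 4], [4·p·q - 4·p + q - sin(p), 2·p^2 + p]].
At the point, J = [[-9.000, 11.000], [-43.59847, 15.000]] (det J = 344.58319).
Solving J·Δ = −F gives Δ = (-1.436, -0.220).
Then the next iterate is (p, q)₁ = (1.064, -3.220).
Re-evaluating at (1.064, -3.220): F = (1.84802, -13.49559), so ‖F‖₂ = 13.622.

13.622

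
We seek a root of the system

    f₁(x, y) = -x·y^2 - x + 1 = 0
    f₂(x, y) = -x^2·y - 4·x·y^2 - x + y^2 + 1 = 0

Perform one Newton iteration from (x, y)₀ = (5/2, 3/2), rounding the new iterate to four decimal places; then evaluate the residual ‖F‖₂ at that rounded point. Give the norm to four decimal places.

7.6606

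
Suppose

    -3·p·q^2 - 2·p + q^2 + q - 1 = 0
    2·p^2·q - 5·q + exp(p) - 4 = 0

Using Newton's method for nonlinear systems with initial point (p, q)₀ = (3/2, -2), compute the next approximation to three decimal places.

At (3/2, -2): F = (-20.000, 1.48169).
Jacobian J = [[-3·q^2 - 2, -6·p·q + 2·q + 1], [4·p·q + exp(p), 2·p^2 - 5]].
At the point, J = [[-14.000, 15.000], [-7.51831, -0.500]] (det J = 119.77466).
Solving J·Δ = −F gives Δ = (0.102, 1.429).
Then the next iterate is (p, q)₁ = (1.602, -0.571).

(1.602, -0.571)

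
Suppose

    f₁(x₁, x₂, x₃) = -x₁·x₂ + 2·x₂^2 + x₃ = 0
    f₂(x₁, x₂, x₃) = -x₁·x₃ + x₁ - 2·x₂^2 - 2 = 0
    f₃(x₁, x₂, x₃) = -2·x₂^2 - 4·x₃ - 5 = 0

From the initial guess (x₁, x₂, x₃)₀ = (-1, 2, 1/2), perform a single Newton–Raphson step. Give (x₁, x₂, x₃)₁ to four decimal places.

At (-1, 2, 1/2): F = (10.5000, -10.5000, -15.0000).
Jacobian J = [[-x₂, -x₁ + 4·x₂, 1], [-x₃ + 1, -4·x₂, -x₁], [0, -4·x₂, -4]].
At the point, J = [[-2.0000, 9.0000, 1.0000], [0.5000, -8.0000, 1.0000], [0.0000, -8.0000, -4.0000]] (det J = -66.0000).
Solving J·Δ = −F gives Δ = (-1.9545, -1.5227, -0.7045).
Then the next iterate is (x₁, x₂, x₃)₁ = (-2.9545, 0.4773, -0.2045).

(-2.9545, 0.4773, -0.2045)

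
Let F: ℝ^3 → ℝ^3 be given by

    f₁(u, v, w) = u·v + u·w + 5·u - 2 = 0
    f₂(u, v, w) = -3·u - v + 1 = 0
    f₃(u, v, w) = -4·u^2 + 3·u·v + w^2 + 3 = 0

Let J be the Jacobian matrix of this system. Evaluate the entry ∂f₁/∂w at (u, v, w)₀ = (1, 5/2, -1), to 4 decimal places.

∂f₁/∂w = u.
At (1, 5/2, -1) this is 1.0000.

1.0000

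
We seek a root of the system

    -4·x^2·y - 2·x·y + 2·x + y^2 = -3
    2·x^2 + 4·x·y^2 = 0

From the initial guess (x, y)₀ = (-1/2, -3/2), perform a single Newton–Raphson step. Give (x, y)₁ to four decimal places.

(-1.4000, 0.2167)

At (-1/2, -3/2): F = (4.2500, -4.0000).
Jacobian J = [[-8·x·y - 2·y + 2, -4·x^2 - 2·x + 2·y], [4·x + 4·y^2, 8·x·y]].
At the point, J = [[-1.0000, -3.0000], [7.0000, 6.0000]] (det J = 15.0000).
Solving J·Δ = −F gives Δ = (-0.9000, 1.7167).
Then the next iterate is (x, y)₁ = (-1.4000, 0.2167).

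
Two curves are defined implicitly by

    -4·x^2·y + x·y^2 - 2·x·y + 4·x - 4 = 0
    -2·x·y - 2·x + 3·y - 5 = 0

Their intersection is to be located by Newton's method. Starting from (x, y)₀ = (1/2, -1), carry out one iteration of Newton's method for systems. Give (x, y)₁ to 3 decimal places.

At (1/2, -1): F = (0.500, -8.000).
Jacobian J = [[-8·x·y + y^2 - 2·y + 4, -4·x^2 + 2·x·y - 2·x], [-2·y - 2, -2·x + 3]].
At the point, J = [[11.000, -3.000], [0.000, 2.000]] (det J = 22.000).
Solving J·Δ = −F gives Δ = (1.045, 4.000).
Then the next iterate is (x, y)₁ = (1.545, 3.000).

(1.545, 3.000)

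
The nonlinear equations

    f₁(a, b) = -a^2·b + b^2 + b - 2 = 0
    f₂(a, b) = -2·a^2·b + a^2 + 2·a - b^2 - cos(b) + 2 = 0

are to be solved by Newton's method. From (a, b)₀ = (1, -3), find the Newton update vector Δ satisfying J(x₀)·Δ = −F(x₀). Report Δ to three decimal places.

(-0.377, 0.789)

At (1, -3): F = (7.000, 2.98999).
Jacobian J = [[-2·a·b, -a^2 + 2·b + 1], [-4·a·b + 2·a + 2, -2·a^2 - 2·b + sin(b)]].
At the point, J = [[6.000, -6.000], [16.000, 3.85888]] (det J = 119.15328).
Solving J·Δ = −F gives Δ = (-0.377, 0.789).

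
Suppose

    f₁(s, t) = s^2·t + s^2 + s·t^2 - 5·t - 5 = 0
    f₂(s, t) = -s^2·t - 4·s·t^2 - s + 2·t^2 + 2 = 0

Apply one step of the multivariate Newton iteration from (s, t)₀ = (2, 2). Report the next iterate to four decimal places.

(2.3077, 0.5824)

At (2, 2): F = (5.0000, -32.0000).
Jacobian J = [[2·s·t + 2·s + t^2, s^2 + 2·s·t - 5], [-2·s·t - 4·t^2 - 1, -s^2 - 8·s·t + 4·t]].
At the point, J = [[16.0000, 7.0000], [-25.0000, -28.0000]] (det J = -273.0000).
Solving J·Δ = −F gives Δ = (0.3077, -1.4176).
Then the next iterate is (s, t)₁ = (2.3077, 0.5824).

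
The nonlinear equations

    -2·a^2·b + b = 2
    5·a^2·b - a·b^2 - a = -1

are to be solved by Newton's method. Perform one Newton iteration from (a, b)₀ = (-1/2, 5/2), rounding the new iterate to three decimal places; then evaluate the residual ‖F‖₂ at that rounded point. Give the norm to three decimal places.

2.653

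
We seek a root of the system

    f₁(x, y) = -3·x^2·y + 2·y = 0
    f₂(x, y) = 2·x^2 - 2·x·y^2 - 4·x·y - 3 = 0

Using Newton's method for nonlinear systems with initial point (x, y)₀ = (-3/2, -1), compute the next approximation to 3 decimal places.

(-1.875, 0.711)

At (-3/2, -1): F = (4.750, -1.500).
Jacobian J = [[-6·x·y, -3·x^2 + 2], [4·x - 2·y^2 - 4·y, -4·x·y - 4·x]].
At the point, J = [[-9.000, -4.750], [-4.000, 0.000]] (det J = -19.000).
Solving J·Δ = −F gives Δ = (-0.375, 1.711).
Then the next iterate is (x, y)₁ = (-1.875, 0.711).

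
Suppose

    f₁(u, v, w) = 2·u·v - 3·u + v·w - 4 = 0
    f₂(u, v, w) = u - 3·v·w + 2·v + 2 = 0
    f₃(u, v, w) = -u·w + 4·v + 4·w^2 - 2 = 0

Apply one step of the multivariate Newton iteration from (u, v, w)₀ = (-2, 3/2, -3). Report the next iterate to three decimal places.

(-2.272, 0.573, -1.660)

At (-2, 3/2, -3): F = (-8.500, 16.500, 34.000).
Jacobian J = [[2·v - 3, 2·u + w, v], [1, -3·w + 2, -3·v], [-w, 4, -u + 8·w]].
At the point, J = [[0.000, -7.000, 1.500], [1.000, 11.000, -4.500], [3.000, 4.000, -22.000]] (det J = -103.000).
Solving J·Δ = −F gives Δ = (-0.272, -0.927, 1.340).
Then the next iterate is (u, v, w)₁ = (-2.272, 0.573, -1.660).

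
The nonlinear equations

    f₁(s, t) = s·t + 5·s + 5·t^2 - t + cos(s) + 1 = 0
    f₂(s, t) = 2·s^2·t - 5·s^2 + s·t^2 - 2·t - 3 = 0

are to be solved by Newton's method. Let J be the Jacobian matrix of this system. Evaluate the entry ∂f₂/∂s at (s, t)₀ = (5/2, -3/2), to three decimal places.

∂f₂/∂s = 4·s·t - 10·s + t^2.
At (5/2, -3/2) this is -37.750.

-37.750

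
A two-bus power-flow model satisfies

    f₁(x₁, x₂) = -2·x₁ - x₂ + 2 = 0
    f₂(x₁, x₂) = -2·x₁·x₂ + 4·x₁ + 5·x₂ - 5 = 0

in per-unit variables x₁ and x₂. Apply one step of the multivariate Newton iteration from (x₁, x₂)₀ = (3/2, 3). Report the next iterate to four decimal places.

(1.3333, -0.6667)

At (3/2, 3): F = (-4.0000, 7.0000).
Jacobian J = [[-2, -1], [-2·x₂ + 4, -2·x₁ + 5]].
At the point, J = [[-2.0000, -1.0000], [-2.0000, 2.0000]] (det J = -6.0000).
Solving J·Δ = −F gives Δ = (-0.1667, -3.6667).
Then the next iterate is (x₁, x₂)₁ = (1.3333, -0.6667).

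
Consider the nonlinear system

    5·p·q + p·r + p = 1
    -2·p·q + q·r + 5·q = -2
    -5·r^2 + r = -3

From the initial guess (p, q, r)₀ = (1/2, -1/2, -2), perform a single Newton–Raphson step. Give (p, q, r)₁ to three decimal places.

At (1/2, -1/2, -2): F = (-2.750, 1.000, -19.000).
Jacobian J = [[5·q + r + 1, 5·p, p], [-2·q, -2·p + r + 5, q], [0, 0, -10·r + 1]].
At the point, J = [[-3.500, 2.500, 0.500], [1.000, 2.000, -0.500], [0.000, 0.000, 21.000]] (det J = -199.500).
Solving J·Δ = −F gives Δ = (-0.628, 0.040, 0.905).
Then the next iterate is (p, q, r)₁ = (-0.128, -0.460, -1.095).

(-0.128, -0.460, -1.095)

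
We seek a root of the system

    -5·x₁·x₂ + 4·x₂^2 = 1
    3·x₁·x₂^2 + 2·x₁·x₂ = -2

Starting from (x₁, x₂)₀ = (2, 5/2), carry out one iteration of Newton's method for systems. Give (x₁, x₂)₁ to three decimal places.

(1.202, 1.602)

At (2, 5/2): F = (-1.000, 49.500).
Jacobian J = [[-5·x₂, -5·x₁ + 8·x₂], [3·x₂^2 + 2·x₂, 6·x₁·x₂ + 2·x₁]].
At the point, J = [[-12.500, 10.000], [23.750, 34.000]] (det J = -662.500).
Solving J·Δ = −F gives Δ = (-0.798, -0.898).
Then the next iterate is (x₁, x₂)₁ = (1.202, 1.602).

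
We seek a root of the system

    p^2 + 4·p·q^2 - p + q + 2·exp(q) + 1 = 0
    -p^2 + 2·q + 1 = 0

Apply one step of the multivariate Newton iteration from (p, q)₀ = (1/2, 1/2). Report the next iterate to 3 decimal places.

(0.612, -0.319)

At (1/2, 1/2): F = (5.04744, 1.750).
Jacobian J = [[2·p + 4·q^2 - 1, 8·p·q + 2·exp(q) + 1], [-2·p, 2]].
At the point, J = [[1.000, 6.29744], [-1.000, 2.000]] (det J = 8.29744).
Solving J·Δ = −F gives Δ = (0.112, -0.819).
Then the next iterate is (p, q)₁ = (0.612, -0.319).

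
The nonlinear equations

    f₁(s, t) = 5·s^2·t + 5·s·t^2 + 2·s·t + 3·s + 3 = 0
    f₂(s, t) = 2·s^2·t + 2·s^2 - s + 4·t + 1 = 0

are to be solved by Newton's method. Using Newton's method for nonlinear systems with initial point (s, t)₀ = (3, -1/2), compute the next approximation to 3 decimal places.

At (3, -1/2): F = (-9.750, 5.000).
Jacobian J = [[10·s·t + 5·t^2 + 2·t + 3, 5·s^2 + 10·s·t + 2·s], [4·s·t + 4·s - 1, 2·s^2 + 4]].
At the point, J = [[-11.750, 36.000], [5.000, 22.000]] (det J = -438.500).
Solving J·Δ = −F gives Δ = (-0.900, -0.023).
Then the next iterate is (s, t)₁ = (2.100, -0.523).

(2.100, -0.523)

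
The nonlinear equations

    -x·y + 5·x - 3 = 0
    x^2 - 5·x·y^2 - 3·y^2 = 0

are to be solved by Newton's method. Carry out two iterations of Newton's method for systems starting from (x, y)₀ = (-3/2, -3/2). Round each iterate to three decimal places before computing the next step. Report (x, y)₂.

(0.492, -1.860)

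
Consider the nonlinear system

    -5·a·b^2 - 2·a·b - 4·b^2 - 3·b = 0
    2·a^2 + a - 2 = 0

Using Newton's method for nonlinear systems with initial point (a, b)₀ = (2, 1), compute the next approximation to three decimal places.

At (2, 1): F = (-21.000, 8.000).
Jacobian J = [[-5·b^2 - 2·b, -10·a·b - 2·a - 8·b - 3], [4·a + 1, 0]].
At the point, J = [[-7.000, -35.000], [9.000, 0.000]] (det J = 315.000).
Solving J·Δ = −F gives Δ = (-0.889, -0.422).
Then the next iterate is (a, b)₁ = (1.111, 0.578).

(1.111, 0.578)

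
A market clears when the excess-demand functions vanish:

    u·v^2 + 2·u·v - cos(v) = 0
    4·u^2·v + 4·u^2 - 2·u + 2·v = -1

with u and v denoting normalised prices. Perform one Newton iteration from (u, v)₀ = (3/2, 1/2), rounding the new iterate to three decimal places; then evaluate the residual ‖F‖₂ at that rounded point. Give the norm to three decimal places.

3.663

At (3/2, 1/2): F = (0.99742, 12.500).
Jacobian J = [[v^2 + 2·v, 2·u·v + 2·u + sin(v)], [8·u·v + 8·u - 2, 4·u^2 + 2]].
At the point, J = [[1.250, 4.97943], [16.000, 11.000]] (det J = -65.92081).
Solving J·Δ = −F gives Δ = (-0.778, -0.005).
Then the next iterate is (u, v)₁ = (0.722, 0.495).
Re-evaluating at (0.722, 0.495): F = (0.01172, 3.66328), so ‖F‖₂ = 3.663.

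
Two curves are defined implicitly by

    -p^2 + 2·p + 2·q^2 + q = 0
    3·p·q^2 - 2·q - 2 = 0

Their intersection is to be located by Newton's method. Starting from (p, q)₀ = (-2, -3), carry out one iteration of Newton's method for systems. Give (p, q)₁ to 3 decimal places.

At (-2, -3): F = (7.000, -50.000).
Jacobian J = [[-2·p + 2, 4·q + 1], [3·q^2, 6·p·q - 2]].
At the point, J = [[6.000, -11.000], [27.000, 34.000]] (det J = 501.000).
Solving J·Δ = −F gives Δ = (0.623, 0.976).
Then the next iterate is (p, q)₁ = (-1.377, -2.024).

(-1.377, -2.024)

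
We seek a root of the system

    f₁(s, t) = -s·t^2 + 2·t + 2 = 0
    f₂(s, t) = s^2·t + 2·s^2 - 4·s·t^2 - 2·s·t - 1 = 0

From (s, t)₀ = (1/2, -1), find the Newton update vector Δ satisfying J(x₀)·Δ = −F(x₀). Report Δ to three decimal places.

At (1/2, -1): F = (-0.500, -1.750).
Jacobian J = [[-t^2, -2·s·t + 2], [2·s·t + 4·s - 4·t^2 - 2·t, s^2 - 8·s·t - 2·s]].
At the point, J = [[-1.000, 3.000], [-1.000, 3.250]] (det J = -0.250).
Solving J·Δ = −F gives Δ = (14.500, 5.000).

(14.500, 5.000)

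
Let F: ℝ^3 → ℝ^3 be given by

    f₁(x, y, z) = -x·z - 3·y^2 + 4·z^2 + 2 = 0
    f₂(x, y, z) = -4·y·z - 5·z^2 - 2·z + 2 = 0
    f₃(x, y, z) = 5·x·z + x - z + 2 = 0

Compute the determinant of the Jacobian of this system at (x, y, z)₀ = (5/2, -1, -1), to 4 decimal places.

-410.0000

J = [[-z, -6·y, -x + 8·z], [0, -4·z, -4·y - 10·z - 2], [5·z + 1, 0, 5·x - 1]].
At the point, J = [[1.0000, 6.0000, -10.5000], [0.0000, 4.0000, 12.0000], [-4.0000, 0.0000, 11.5000]].
det J = -410.0000.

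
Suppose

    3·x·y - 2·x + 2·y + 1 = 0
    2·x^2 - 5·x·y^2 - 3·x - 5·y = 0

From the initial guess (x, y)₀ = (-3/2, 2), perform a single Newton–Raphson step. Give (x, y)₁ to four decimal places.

At (-3/2, 2): F = (-1.0000, 29.0000).
Jacobian J = [[3·y - 2, 3·x + 2], [4·x - 5·y^2 - 3, -10·x·y - 5]].
At the point, J = [[4.0000, -2.5000], [-29.0000, 25.0000]] (det J = 27.5000).
Solving J·Δ = −F gives Δ = (-1.7273, -3.1636).
Then the next iterate is (x, y)₁ = (-3.2273, -1.1636).

(-3.2273, -1.1636)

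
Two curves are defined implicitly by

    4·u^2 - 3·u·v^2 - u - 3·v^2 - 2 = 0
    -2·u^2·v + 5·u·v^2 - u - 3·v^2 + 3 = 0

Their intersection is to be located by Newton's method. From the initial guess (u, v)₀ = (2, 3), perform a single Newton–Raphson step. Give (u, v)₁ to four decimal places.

(2.2768, 1.6607)

At (2, 3): F = (-69.0000, 40.0000).
Jacobian J = [[8·u - 3·v^2 - 1, -6·u·v - 6·v], [-4·u·v + 5·v^2 - 1, -2·u^2 + 10·u·v - 6·v]].
At the point, J = [[-12.0000, -54.0000], [20.0000, 34.0000]] (det J = 672.0000).
Solving J·Δ = −F gives Δ = (0.2768, -1.3393).
Then the next iterate is (u, v)₁ = (2.2768, 1.6607).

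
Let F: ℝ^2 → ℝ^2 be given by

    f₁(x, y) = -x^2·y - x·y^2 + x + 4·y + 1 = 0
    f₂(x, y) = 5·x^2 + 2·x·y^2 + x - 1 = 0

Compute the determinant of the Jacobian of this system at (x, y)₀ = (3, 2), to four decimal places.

303.0000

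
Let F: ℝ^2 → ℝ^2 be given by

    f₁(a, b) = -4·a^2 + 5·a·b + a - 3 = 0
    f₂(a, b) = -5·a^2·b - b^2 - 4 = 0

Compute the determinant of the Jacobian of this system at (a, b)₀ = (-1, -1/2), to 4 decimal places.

J = [[-8·a + 5·b + 1, 5·a], [-10·a·b, -5·a^2 - 2·b]].
At the point, J = [[6.5000, -5.0000], [-5.0000, -4.0000]].
det J = -51.0000.

-51.0000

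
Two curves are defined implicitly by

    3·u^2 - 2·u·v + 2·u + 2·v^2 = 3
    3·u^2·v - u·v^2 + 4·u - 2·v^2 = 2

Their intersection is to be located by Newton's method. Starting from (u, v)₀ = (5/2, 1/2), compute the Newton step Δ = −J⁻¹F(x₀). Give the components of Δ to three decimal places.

(-1.207, -0.187)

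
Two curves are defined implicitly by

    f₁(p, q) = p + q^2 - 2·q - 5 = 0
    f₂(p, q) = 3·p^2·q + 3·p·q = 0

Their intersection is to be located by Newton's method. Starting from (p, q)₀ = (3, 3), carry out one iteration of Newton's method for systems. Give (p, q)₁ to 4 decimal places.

At (3, 3): F = (1.0000, 108.0000).
Jacobian J = [[1, 2·q - 2], [6·p·q + 3·q, 3·p^2 + 3·p]].
At the point, J = [[1.0000, 4.0000], [63.0000, 36.0000]] (det J = -216.0000).
Solving J·Δ = −F gives Δ = (-1.8333, 0.2083).
Then the next iterate is (p, q)₁ = (1.1667, 3.2083).

(1.1667, 3.2083)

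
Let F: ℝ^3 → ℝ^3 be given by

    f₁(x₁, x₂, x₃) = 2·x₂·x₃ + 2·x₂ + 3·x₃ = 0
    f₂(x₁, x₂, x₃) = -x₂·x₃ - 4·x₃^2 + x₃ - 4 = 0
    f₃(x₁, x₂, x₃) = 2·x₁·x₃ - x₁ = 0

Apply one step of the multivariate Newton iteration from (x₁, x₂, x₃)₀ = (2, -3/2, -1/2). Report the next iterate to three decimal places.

At (2, -3/2, -1/2): F = (-3.000, -6.250, -4.000).
Jacobian J = [[0, 2·x₃ + 2, 2·x₂ + 3], [0, -x₃, -x₂ - 8·x₃ + 1], [2·x₃ - 1, 0, 2·x₁]].
At the point, J = [[0.000, 1.000, 0.000], [0.000, 0.500, 6.500], [-2.000, 0.000, 4.000]] (det J = -13.000).
Solving J·Δ = −F gives Δ = (-0.538, 3.000, 0.731).
Then the next iterate is (x₁, x₂, x₃)₁ = (1.462, 1.500, 0.231).

(1.462, 1.500, 0.231)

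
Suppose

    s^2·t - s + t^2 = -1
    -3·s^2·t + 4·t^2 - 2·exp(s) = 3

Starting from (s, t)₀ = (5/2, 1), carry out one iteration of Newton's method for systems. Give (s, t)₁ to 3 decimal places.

(1.486, 0.795)

At (5/2, 1): F = (5.750, -42.11499).
Jacobian J = [[2·s·t - 1, s^2 + 2·t], [-6·s·t - 2·exp(s), -3·s^2 + 8·t]].
At the point, J = [[4.000, 8.250], [-39.36499, -10.750]] (det J = 281.76115).
Solving J·Δ = −F gives Δ = (-1.014, -0.205).
Then the next iterate is (s, t)₁ = (1.486, 0.795).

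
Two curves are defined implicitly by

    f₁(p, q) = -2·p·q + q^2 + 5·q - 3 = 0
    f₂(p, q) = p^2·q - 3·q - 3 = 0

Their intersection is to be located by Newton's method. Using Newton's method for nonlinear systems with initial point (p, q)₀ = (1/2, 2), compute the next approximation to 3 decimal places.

At (1/2, 2): F = (9.000, -8.500).
Jacobian J = [[-2·q, -2·p + 2·q + 5], [2·p·q, p^2 - 3]].
At the point, J = [[-4.000, 8.000], [2.000, -2.750]] (det J = -5.000).
Solving J·Δ = −F gives Δ = (8.650, 3.200).
Then the next iterate is (p, q)₁ = (9.150, 5.200).

(9.150, 5.200)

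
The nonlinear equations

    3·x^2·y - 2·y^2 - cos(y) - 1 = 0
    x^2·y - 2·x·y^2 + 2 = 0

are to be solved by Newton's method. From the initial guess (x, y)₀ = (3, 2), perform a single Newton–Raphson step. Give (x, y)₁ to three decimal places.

At (3, 2): F = (45.41615, -4.000).
Jacobian J = [[6·x·y, 3·x^2 - 4·y + sin(y)], [2·x·y - 2·y^2, x^2 - 4·x·y]].
At the point, J = [[36.000, 19.90930], [4.000, -15.000]] (det J = -619.63719).
Solving J·Δ = −F gives Δ = (-0.971, -0.526).
Then the next iterate is (x, y)₁ = (2.029, 1.474).

(2.029, 1.474)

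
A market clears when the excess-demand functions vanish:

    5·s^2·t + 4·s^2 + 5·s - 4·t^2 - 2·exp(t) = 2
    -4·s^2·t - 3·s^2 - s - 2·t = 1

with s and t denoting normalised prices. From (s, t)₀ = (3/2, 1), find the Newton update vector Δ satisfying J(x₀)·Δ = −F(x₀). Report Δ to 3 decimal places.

(-0.559, -0.723)

At (3/2, 1): F = (16.31344, -20.250).
Jacobian J = [[10·s·t + 8·s + 5, 5·s^2 - 8·t - 2·exp(t)], [-8·s·t - 6·s - 1, -4·s^2 - 2]].
At the point, J = [[32.000, -2.18656], [-22.000, -11.000]] (det J = -400.10440).
Solving J·Δ = −F gives Δ = (-0.559, -0.723).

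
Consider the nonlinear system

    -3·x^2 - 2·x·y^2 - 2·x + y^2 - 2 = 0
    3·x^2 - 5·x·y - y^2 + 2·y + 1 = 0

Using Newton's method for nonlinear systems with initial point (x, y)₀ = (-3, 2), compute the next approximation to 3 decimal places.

At (-3, 2): F = (5.000, 58.000).
Jacobian J = [[-6·x - 2·y^2 - 2, -4·x·y + 2·y], [6·x - 5·y, -5·x - 2·y + 2]].
At the point, J = [[8.000, 28.000], [-28.000, 13.000]] (det J = 888.000).
Solving J·Δ = −F gives Δ = (1.756, -0.680).
Then the next iterate is (x, y)₁ = (-1.244, 1.320).

(-1.244, 1.320)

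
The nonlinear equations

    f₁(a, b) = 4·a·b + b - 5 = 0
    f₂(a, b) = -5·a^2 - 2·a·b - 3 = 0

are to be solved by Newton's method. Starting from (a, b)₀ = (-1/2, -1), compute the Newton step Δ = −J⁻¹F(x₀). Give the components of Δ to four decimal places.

At (-1/2, -1): F = (-4.0000, -5.2500).
Jacobian J = [[4·b, 4·a + 1], [-10·a - 2·b, -2·a]].
At the point, J = [[-4.0000, -1.0000], [7.0000, 1.0000]] (det J = 3.0000).
Solving J·Δ = −F gives Δ = (3.0833, -16.3333).

(3.0833, -16.3333)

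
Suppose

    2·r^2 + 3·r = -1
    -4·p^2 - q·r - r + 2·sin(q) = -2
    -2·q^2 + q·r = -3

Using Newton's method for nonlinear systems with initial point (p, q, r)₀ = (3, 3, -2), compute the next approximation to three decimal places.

At (3, 3, -2): F = (3.000, -25.71776, -21.000).
Jacobian J = [[0, 0, 4·r + 3], [-8·p, -r + 2·cos(q), -q - 1], [0, -4·q + r, q]].
At the point, J = [[0.000, 0.000, -5.000], [-24.000, 0.02002, -4.000], [0.000, -14.000, 3.000]] (det J = -1680.000).
Solving J·Δ = −F gives Δ = (-1.173, -1.371, 0.600).
Then the next iterate is (p, q, r)₁ = (1.827, 1.629, -1.400).

(1.827, 1.629, -1.400)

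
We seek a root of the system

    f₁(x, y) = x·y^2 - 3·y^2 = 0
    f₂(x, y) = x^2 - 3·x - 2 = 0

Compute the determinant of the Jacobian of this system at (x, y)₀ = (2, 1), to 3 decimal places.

J = [[y^2, 2·x·y - 6·y], [2·x - 3, 0]].
At the point, J = [[1.000, -2.000], [1.000, 0.000]].
det J = 2.000.

2.000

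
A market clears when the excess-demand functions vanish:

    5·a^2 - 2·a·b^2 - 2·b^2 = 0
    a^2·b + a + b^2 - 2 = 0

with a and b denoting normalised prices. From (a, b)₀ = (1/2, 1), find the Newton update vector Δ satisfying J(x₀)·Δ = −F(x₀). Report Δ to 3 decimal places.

(0.290, -0.147)

At (1/2, 1): F = (-1.750, -0.250).
Jacobian J = [[10·a - 2·b^2, -4·a·b - 4·b], [2·a·b + 1, a^2 + 2·b]].
At the point, J = [[3.000, -6.000], [2.000, 2.250]] (det J = 18.750).
Solving J·Δ = −F gives Δ = (0.290, -0.147).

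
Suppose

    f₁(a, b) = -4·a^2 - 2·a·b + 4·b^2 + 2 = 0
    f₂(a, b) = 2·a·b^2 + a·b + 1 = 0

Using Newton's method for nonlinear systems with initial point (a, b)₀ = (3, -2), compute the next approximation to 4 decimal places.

At (3, -2): F = (-6.0000, 19.0000).
Jacobian J = [[-8·a - 2·b, -2·a + 8·b], [2·b^2 + b, 4·a·b + a]].
At the point, J = [[-20.0000, -22.0000], [6.0000, -21.0000]] (det J = 552.0000).
Solving J·Δ = −F gives Δ = (-0.9855, 0.6232).
Then the next iterate is (a, b)₁ = (2.0145, -1.3768).

(2.0145, -1.3768)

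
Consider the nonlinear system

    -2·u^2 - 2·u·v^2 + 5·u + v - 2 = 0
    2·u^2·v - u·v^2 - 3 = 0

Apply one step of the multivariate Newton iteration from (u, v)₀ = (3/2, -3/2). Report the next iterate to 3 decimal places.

(0.452, -1.351)

At (3/2, -3/2): F = (-7.250, -13.125).
Jacobian J = [[-4·u - 2·v^2 + 5, -4·u·v + 1], [4·u·v - v^2, 2·u^2 - 2·u·v]].
At the point, J = [[-5.500, 10.000], [-11.250, 9.000]] (det J = 63.000).
Solving J·Δ = −F gives Δ = (-1.048, 0.149).
Then the next iterate is (u, v)₁ = (0.452, -1.351).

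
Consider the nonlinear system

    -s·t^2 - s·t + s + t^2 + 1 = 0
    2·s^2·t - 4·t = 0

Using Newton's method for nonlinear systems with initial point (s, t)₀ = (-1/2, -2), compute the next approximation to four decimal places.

At (-1/2, -2): F = (5.5000, 7.0000).
Jacobian J = [[-t^2 - t + 1, -2·s·t - s + 2·t], [4·s·t, 2·s^2 - 4]].
At the point, J = [[-1.0000, -5.5000], [4.0000, -3.5000]] (det J = 25.5000).
Solving J·Δ = −F gives Δ = (-0.7549, 1.1373).
Then the next iterate is (s, t)₁ = (-1.2549, -0.8627).

(-1.2549, -0.8627)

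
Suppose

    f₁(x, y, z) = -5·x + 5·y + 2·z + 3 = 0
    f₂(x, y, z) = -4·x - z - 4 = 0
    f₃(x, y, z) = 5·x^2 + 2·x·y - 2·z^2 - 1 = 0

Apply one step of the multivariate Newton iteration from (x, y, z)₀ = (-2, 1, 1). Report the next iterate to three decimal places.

At (-2, 1, 1): F = (20.000, 3.000, 13.000).
Jacobian J = [[-5, 5, 2], [-4, 0, -1], [10·x + 2·y, 2·x, -4·z]].
At the point, J = [[-5.000, 5.000, 2.000], [-4.000, 0.000, -1.000], [-18.000, -4.000, -4.000]] (det J = 62.000).
Solving J·Δ = −F gives Δ = (1.758, -0.629, -4.032).
Then the next iterate is (x, y, z)₁ = (-0.242, 0.371, -3.032).

(-0.242, 0.371, -3.032)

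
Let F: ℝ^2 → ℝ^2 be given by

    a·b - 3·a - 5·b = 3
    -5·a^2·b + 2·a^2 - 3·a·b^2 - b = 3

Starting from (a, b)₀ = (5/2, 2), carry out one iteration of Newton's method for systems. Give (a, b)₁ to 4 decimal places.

(13.6052, -8.6421)

At (5/2, 2): F = (-15.5000, -85.0000).
Jacobian J = [[b - 3, a - 5], [-10·a·b + 4·a - 3·b^2, -5·a^2 - 6·a·b - 1]].
At the point, J = [[-1.0000, -2.5000], [-52.0000, -62.2500]] (det J = -67.7500).
Solving J·Δ = −F gives Δ = (11.1052, -10.6421).
Then the next iterate is (a, b)₁ = (13.6052, -8.6421).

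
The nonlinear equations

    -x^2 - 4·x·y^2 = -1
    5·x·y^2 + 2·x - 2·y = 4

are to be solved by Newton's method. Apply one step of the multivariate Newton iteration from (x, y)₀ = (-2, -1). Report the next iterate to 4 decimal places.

(-0.5179, -0.6875)

At (-2, -1): F = (5.0000, -16.0000).
Jacobian J = [[-2·x - 4·y^2, -8·x·y], [5·y^2 + 2, 10·x·y - 2]].
At the point, J = [[0.0000, -16.0000], [7.0000, 18.0000]] (det J = 112.0000).
Solving J·Δ = −F gives Δ = (1.4821, 0.3125).
Then the next iterate is (x, y)₁ = (-0.5179, -0.6875).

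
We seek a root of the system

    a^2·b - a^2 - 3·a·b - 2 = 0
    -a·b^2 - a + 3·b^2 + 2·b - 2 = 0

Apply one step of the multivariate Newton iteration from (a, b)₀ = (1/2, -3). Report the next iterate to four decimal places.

(0.4742, -1.9032)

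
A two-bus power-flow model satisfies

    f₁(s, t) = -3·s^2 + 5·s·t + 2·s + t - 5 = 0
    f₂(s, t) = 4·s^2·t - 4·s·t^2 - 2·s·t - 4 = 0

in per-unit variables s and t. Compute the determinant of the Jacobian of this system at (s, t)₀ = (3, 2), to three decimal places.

-340.000

J = [[-6·s + 5·t + 2, 5·s + 1], [8·s·t - 4·t^2 - 2·t, 4·s^2 - 8·s·t - 2·s]].
At the point, J = [[-6.000, 16.000], [28.000, -18.000]].
det J = -340.000.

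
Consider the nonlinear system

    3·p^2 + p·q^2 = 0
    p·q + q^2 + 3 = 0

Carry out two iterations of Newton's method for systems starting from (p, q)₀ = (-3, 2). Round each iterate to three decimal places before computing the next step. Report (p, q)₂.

At (-3, 2): F = (15.000, 1.000).
Jacobian J = [[6·p + q^2, 2·p·q], [q, p + 2·q]].
At the point, J = [[-14.000, -12.000], [2.000, 1.000]] (det J = 10.000).
Solving J·Δ = −F gives Δ = (-2.700, 4.400).
Then the next iterate is (p, q)₁ = (-5.700, 6.400).
Round to (-5.700, 6.400) and repeat: F = (-136.002, 7.480), J = [[6.760, -72.960], [6.400, 7.100]].
Δ = (0.815, -1.789), so (p, q)₂ = (-4.885, 4.611).

(-4.885, 4.611)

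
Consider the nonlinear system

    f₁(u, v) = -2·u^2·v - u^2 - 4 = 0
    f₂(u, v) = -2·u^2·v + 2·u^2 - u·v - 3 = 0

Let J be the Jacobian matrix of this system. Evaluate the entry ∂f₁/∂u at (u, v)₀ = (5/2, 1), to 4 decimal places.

-15.0000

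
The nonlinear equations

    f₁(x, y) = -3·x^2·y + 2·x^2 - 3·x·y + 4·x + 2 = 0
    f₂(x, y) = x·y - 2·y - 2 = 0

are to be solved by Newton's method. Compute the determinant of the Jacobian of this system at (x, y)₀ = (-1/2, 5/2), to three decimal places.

-6.875

J = [[-6·x·y + 4·x - 3·y + 4, -3·x^2 - 3·x], [y, x - 2]].
At the point, J = [[2.000, 0.750], [2.500, -2.500]].
det J = -6.875.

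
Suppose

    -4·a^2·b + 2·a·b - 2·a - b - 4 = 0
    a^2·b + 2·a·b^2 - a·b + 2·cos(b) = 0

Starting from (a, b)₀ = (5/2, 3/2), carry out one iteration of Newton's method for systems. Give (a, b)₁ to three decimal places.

(1.290, 1.243)

At (5/2, 3/2): F = (-40.500, 17.01647).
Jacobian J = [[-8·a·b + 2·b - 2, -4·a^2 + 2·a - 1], [2·a·b + 2·b^2 - b, a^2 + 4·a·b - a - 2·sin(b)]].
At the point, J = [[-29.000, -21.000], [10.500, 16.75501]] (det J = -265.39529).
Solving J·Δ = −F gives Δ = (-1.210, -0.257).
Then the next iterate is (a, b)₁ = (1.290, 1.243).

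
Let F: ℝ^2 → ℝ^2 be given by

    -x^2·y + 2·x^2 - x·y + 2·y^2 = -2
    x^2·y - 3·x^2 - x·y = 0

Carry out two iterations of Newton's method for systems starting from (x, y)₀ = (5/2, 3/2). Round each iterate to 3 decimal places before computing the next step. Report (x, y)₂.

At (5/2, 3/2): F = (5.875, -13.125).
Jacobian J = [[-2·x·y + 4·x - y, -x^2 - x + 4·y], [2·x·y - 6·x - y, x^2 - x]].
At the point, J = [[1.000, -2.750], [-9.000, 3.750]] (det J = -21.000).
Solving J·Δ = −F gives Δ = (-0.670, 1.893).
Then the next iterate is (x, y)₁ = (1.830, 3.393).
Round to (1.830, 3.393) and repeat: F = (14.15069, -4.89307), J = [[-8.49138, 8.39310], [-1.95462, 1.51890]].
Δ = (-17.835, -19.730), so (x, y)₂ = (-16.005, -16.337).

(-16.005, -16.337)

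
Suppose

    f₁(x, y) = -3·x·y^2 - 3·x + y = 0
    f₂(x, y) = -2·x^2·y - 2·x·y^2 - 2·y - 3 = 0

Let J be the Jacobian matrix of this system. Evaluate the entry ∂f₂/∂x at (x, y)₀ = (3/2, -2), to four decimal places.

4.0000

∂f₂/∂x = -4·x·y - 2·y^2.
At (3/2, -2) this is 4.0000.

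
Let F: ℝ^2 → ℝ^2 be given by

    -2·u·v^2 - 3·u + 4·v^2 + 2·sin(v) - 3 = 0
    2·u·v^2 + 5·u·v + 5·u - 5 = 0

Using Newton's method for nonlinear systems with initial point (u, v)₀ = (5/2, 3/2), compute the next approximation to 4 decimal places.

(1.3039, 0.8758)

At (5/2, 3/2): F = (-10.755010, 37.5000).
Jacobian J = [[-2·v^2 - 3, -4·u·v + 8·v + 2·cos(v)], [2·v^2 + 5·v + 5, 4·u·v + 5·u]].
At the point, J = [[-7.5000, -2.858526], [17.0000, 27.5000]] (det J = -157.655065).
Solving J·Δ = −F gives Δ = (-1.1961, -0.6242).
Then the next iterate is (u, v)₁ = (1.3039, 0.8758).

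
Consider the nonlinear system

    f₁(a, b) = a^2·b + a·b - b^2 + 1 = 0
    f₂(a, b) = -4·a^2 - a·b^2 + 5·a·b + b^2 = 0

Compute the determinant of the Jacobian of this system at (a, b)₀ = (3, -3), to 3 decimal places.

J = [[2·a·b + b, a^2 + a - 2·b], [-8·a - b^2 + 5·b, -2·a·b + 5·a + 2·b]].
At the point, J = [[-21.000, 18.000], [-48.000, 27.000]].
det J = 297.000.

297.000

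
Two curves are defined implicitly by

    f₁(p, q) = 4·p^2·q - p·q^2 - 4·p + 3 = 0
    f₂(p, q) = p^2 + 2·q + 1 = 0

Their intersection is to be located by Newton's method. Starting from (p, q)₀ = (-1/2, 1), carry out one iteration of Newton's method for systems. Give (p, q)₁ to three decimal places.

At (-1/2, 1): F = (6.500, 3.250).
Jacobian J = [[8·p·q - q^2 - 4, 4·p^2 - 2·p·q], [2·p, 2]].
At the point, J = [[-9.000, 2.000], [-1.000, 2.000]] (det J = -16.000).
Solving J·Δ = −F gives Δ = (0.406, -1.422).
Then the next iterate is (p, q)₁ = (-0.094, -0.422).

(-0.094, -0.422)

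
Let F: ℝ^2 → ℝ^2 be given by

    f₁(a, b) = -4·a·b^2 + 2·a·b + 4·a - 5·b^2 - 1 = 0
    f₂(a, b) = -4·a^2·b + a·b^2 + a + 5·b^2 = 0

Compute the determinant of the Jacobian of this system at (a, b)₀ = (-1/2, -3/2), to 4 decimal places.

138.0000

J = [[-4·b^2 + 2·b + 4, -8·a·b + 2·a - 10·b], [-8·a·b + b^2 + 1, -4·a^2 + 2·a·b + 10·b]].
At the point, J = [[-8.0000, 8.0000], [-2.7500, -14.5000]].
det J = 138.0000.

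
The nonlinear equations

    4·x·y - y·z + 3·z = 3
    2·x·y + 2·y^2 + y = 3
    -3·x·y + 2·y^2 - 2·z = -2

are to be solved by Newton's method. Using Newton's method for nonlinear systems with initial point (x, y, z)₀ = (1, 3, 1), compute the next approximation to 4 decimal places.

At (1, 3, 1): F = (9.0000, 24.0000, 9.0000).
Jacobian J = [[4·y, 4·x - z, -y + 3], [2·y, 2·x + 4·y + 1, 0], [-3·y, -3·x + 4·y, -2]].
At the point, J = [[12.0000, 3.0000, 0.0000], [6.0000, 15.0000, 0.0000], [-9.0000, 9.0000, -2.0000]] (det J = -324.0000).
Solving J·Δ = −F gives Δ = (-0.3889, -1.4444, -0.2500).
Then the next iterate is (x, y, z)₁ = (0.6111, 1.5556, 0.7500).

(0.6111, 1.5556, 0.7500)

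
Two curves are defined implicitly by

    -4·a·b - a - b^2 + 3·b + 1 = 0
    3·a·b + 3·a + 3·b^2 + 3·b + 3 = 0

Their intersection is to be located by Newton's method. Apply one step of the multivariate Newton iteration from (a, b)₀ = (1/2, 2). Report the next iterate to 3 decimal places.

(0.926, 0.222)

At (1/2, 2): F = (-1.500, 25.500).
Jacobian J = [[-4·b - 1, -4·a - 2·b + 3], [3·b + 3, 3·a + 6·b + 3]].
At the point, J = [[-9.000, -3.000], [9.000, 16.500]] (det J = -121.500).
Solving J·Δ = −F gives Δ = (0.426, -1.778).
Then the next iterate is (a, b)₁ = (0.926, 0.222).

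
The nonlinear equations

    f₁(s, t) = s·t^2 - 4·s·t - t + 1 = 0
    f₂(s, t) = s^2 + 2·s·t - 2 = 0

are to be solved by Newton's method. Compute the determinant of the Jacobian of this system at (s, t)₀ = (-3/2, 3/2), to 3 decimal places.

11.250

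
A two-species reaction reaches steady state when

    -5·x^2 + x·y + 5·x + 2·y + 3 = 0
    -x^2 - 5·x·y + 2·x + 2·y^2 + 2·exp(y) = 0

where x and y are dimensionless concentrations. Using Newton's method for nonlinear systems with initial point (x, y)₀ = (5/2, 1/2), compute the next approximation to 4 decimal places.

At (5/2, 1/2): F = (-13.5000, -3.702557).
Jacobian J = [[-10·x + y + 5, x + 2], [-2·x - 5·y + 2, -5·x + 4·y + 2·exp(y)]].
At the point, J = [[-19.5000, 4.5000], [-5.5000, -7.202557]] (det J = 165.199870).
Solving J·Δ = −F gives Δ = (-0.6894, 0.0124).
Then the next iterate is (x, y)₁ = (1.8106, 0.5124).

(1.8106, 0.5124)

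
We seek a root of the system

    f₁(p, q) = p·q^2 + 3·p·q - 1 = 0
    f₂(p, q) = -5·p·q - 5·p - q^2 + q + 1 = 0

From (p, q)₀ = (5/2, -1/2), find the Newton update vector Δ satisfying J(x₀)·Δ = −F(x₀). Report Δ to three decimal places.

At (5/2, -1/2): F = (-4.125, -6.000).
Jacobian J = [[q^2 + 3·q, 2·p·q + 3·p], [-5·q - 5, -5·p - 2·q + 1]].
At the point, J = [[-1.250, 5.000], [-2.500, -10.500]] (det J = 25.625).
Solving J·Δ = −F gives Δ = (-2.861, 0.110).

(-2.861, 0.110)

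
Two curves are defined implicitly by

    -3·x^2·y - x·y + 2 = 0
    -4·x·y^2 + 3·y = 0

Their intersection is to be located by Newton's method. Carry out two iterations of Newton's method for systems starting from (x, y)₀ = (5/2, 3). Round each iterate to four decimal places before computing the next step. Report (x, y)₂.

At (5/2, 3): F = (-61.7500, -81.0000).
Jacobian J = [[-6·x·y - y, -3·x^2 - x], [-4·y^2, -8·x·y + 3]].
At the point, J = [[-48.0000, -21.2500], [-36.0000, -57.0000]] (det J = 1971.0000).
Solving J·Δ = −F gives Δ = (-0.9125, -0.8447).
Then the next iterate is (x, y)₁ = (1.5875, 2.1553).
Round to (1.5875, 2.1553) and repeat: F = (-17.716617, -23.031870), J = [[-22.684532, -9.147969], [-18.581272, -24.372310]].
Δ = (-0.5774, -0.5048), so (x, y)₂ = (1.0101, 1.6505).

(1.0101, 1.6505)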